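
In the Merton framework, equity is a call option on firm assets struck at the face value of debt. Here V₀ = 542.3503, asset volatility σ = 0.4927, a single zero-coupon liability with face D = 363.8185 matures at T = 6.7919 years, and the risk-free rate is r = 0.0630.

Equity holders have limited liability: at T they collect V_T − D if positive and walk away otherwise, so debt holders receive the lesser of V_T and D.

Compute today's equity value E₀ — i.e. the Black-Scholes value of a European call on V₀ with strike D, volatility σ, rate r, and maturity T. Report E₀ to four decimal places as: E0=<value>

E0=369.7683

d₁ = [ln(V₀/D) + (r + σ²/2)T] / (σ√T)
   = [ln(542.3503/363.8185) + (0.0630 + 0.5·0.4927²)·6.7919] / (0.4927·√6.7919)
   = [0.399257 + 1.252268] / 1.284039 = 1.286195
d₂ = d₁ − σ√T = 1.286195 − 1.284039 = 0.002156
N(d₁) = 0.900813,  N(d₂) = 0.500860,  e^(−rT) = 0.651883
E₀ = V₀·N(d₁) − D·e^(−rT)·N(d₂)
   = 542.3503·0.900813 − 363.8185·0.651883·0.500860 = 369.768326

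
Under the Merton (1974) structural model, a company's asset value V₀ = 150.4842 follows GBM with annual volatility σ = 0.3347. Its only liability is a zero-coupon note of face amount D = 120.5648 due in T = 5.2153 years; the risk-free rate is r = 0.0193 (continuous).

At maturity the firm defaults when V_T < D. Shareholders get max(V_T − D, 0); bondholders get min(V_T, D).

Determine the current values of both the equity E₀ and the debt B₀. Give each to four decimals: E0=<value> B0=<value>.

d₁ = [ln(V₀/D) + (r + σ²/2)T] / (σ√T)
   = [ln(150.4842/120.5648) + (0.0193 + 0.5·0.3347²)·5.2153] / (0.3347·√5.2153)
   = [0.221671 + 0.392775] / 0.764355 = 0.803874
d₂ = d₁ − σ√T = 0.803874 − 0.764355 = 0.039519
N(d₁) = 0.789265,  N(d₂) = 0.515762,  e^(−rT) = 0.904245
E₀ = V₀·N(d₁) − D·e^(−rT)·N(d₂)
   = 150.4842·0.789265 − 120.5648·0.904245·0.515762 = 62.543569
B₀ = V₀ − E₀ = 150.4842 − 62.543569 = 87.940631

E0=62.5436 B0=87.9406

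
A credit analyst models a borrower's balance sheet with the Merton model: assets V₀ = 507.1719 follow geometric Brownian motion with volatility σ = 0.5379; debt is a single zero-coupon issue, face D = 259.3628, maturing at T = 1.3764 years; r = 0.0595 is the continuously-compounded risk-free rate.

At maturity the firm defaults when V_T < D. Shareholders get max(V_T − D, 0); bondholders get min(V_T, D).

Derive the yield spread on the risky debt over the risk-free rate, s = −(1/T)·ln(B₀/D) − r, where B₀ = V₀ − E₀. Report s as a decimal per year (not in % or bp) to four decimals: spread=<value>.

spread=0.0378

d₁ = [ln(V₀/D) + (r + σ²/2)T] / (σ√T)
   = [ln(507.1719/259.3628) + (0.0595 + 0.5·0.5379²)·1.3764] / (0.5379·√1.3764)
   = [0.670622 + 0.281017] / 0.631065 = 1.507990
d₂ = d₁ − σ√T = 1.507990 − 0.631065 = 0.876925
N(d₁) = 0.934221,  N(d₂) = 0.809736,  e^(−rT) = 0.921368
E₀ = V₀·N(d₁) − D·e^(−rT)·N(d₂)
   = 507.1719·0.934221 − 259.3628·0.921368·0.809736 = 280.309319
B₀ = V₀ − E₀ = 507.1719 − 280.309319 = 226.862581
spread = −(1/T)·ln(B₀/D) − r = −(1/1.3764)·ln(226.862581/259.3628) − 0.0595 = 0.03777070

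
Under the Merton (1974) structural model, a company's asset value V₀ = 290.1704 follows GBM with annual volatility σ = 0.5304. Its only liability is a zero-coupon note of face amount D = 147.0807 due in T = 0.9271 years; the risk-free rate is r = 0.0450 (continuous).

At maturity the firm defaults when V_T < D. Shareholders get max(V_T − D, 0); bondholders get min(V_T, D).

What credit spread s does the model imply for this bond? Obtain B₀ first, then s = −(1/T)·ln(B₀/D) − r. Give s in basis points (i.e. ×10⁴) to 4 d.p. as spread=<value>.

spread=279.1398

d₁ = [ln(V₀/D) + (r + σ²/2)T] / (σ√T)
   = [ln(290.1704/147.0807) + (0.0450 + 0.5·0.5304²)·0.9271] / (0.5304·√0.9271)
   = [0.679487 + 0.172127] / 0.510701 = 1.667539
d₂ = d₁ − σ√T = 1.667539 − 0.510701 = 1.156838
N(d₁) = 0.952296,  N(d₂) = 0.876331,  e^(−rT) = 0.959139
E₀ = V₀·N(d₁) − D·e^(−rT)·N(d₂)
   = 290.1704·0.952296 − 147.0807·0.959139·0.876331 = 152.703540
B₀ = V₀ − E₀ = 290.1704 − 152.703540 = 137.466860
spread = −(1/T)·ln(B₀/D) − r = −(1/0.9271)·ln(137.466860/147.0807) − 0.0450 = 0.02791398
in basis points: 0.02791398 × 10⁴ = 279.1398 bp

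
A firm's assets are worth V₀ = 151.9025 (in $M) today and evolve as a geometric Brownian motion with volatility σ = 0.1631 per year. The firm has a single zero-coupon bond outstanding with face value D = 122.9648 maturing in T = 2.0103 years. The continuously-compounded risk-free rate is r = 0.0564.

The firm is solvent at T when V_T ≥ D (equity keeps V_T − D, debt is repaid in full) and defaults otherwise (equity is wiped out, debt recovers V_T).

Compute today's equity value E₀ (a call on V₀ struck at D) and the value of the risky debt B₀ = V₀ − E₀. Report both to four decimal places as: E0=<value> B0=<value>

d₁ = [ln(V₀/D) + (r + σ²/2)T] / (σ√T)
   = [ln(151.9025/122.9648) + (0.0564 + 0.5·0.1631²)·2.0103] / (0.1631·√2.0103)
   = [0.211341 + 0.140120] / 0.231251 = 1.519819
d₂ = d₁ − σ√T = 1.519819 − 0.231251 = 1.288567
N(d₁) = 0.935722,  N(d₂) = 0.901226,  e^(−rT) = 0.892811
E₀ = V₀·N(d₁) − D·e^(−rT)·N(d₂)
   = 151.9025·0.935722 − 122.9648·0.892811·0.901226 = 43.198066
B₀ = V₀ − E₀ = 151.9025 − 43.198066 = 108.704434

E0=43.1981 B0=108.7044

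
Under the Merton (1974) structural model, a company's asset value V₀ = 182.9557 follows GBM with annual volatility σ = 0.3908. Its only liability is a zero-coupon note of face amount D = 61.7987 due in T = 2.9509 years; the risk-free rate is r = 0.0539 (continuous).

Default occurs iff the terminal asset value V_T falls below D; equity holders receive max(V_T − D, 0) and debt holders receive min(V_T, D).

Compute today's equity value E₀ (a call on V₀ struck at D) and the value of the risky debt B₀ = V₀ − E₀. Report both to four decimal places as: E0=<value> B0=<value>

E0=131.0309 B0=51.9248

d₁ = [ln(V₀/D) + (r + σ²/2)T] / (σ√T)
   = [ln(182.9557/61.7987) + (0.0539 + 0.5·0.3908²)·2.9509] / (0.3908·√2.9509)
   = [1.085362 + 0.384391] / 0.671323 = 2.189336
d₂ = d₁ − σ√T = 2.189336 − 0.671323 = 1.518013
N(d₁) = 0.985714,  N(d₂) = 0.935494,  e^(−rT) = 0.852951
E₀ = V₀·N(d₁) − D·e^(−rT)·N(d₂)
   = 182.9557·0.985714 − 61.7987·0.852951·0.935494 = 131.030882
B₀ = V₀ − E₀ = 182.9557 − 131.030882 = 51.924818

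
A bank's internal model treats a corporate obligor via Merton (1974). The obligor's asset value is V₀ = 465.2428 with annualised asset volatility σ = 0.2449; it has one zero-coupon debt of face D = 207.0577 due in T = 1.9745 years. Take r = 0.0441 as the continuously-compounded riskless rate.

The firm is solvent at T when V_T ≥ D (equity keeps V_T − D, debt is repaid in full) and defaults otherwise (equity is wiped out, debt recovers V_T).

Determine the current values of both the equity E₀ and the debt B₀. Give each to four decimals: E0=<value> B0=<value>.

E0=275.5973 B0=189.6455

d₁ = [ln(V₀/D) + (r + σ²/2)T] / (σ√T)
   = [ln(465.2428/207.0577) + (0.0441 + 0.5·0.2449²)·1.9745] / (0.2449·√1.9745)
   = [0.809562 + 0.146287] / 0.344126 = 2.777613
d₂ = d₁ − σ√T = 2.777613 − 0.344126 = 2.433487
N(d₁) = 0.997262,  N(d₂) = 0.992523,  e^(−rT) = 0.916608
E₀ = V₀·N(d₁) − D·e^(−rT)·N(d₂)
   = 465.2428·0.997262 − 207.0577·0.916608·0.992523 = 275.597320
B₀ = V₀ − E₀ = 465.2428 − 275.597320 = 189.645480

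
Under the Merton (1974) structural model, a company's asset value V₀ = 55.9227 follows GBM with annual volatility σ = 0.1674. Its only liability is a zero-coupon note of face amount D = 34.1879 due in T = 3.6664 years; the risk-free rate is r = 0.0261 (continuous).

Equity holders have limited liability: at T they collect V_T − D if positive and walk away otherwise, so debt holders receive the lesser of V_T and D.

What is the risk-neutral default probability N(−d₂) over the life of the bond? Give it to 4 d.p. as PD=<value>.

PD=0.0471

d₁ = [ln(V₀/D) + (r + σ²/2)T] / (σ√T)
   = [ln(55.9227/34.1879) + (0.0261 + 0.5·0.1674²)·3.6664] / (0.1674·√3.6664)
   = [0.492099 + 0.147064] / 0.320535 = 1.994051
d₂ = d₁ − σ√T = 1.994051 − 0.320535 = 1.673516
risk-neutral PD = N(−d₂) = N(-1.673516) = 0.047113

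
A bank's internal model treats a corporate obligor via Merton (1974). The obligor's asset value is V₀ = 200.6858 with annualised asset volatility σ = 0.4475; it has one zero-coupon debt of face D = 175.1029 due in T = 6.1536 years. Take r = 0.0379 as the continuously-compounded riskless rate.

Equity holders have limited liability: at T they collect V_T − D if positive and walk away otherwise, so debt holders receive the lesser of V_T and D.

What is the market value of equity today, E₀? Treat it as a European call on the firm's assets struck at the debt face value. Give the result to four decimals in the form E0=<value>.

d₁ = [ln(V₀/D) + (r + σ²/2)T] / (σ√T)
   = [ln(200.6858/175.1029) + (0.0379 + 0.5·0.4475²)·6.1536] / (0.4475·√6.1536)
   = [0.136367 + 0.849370] / 1.110089 = 0.887980
d₂ = d₁ − σ√T = 0.887980 − 1.110089 = -0.222109
N(d₁) = 0.812724,  N(d₂) = 0.412115,  e^(−rT) = 0.791978
E₀ = V₀·N(d₁) − D·e^(−rT)·N(d₂)
   = 200.6858·0.812724 − 175.1029·0.791978·0.412115 = 105.951114

E0=105.9511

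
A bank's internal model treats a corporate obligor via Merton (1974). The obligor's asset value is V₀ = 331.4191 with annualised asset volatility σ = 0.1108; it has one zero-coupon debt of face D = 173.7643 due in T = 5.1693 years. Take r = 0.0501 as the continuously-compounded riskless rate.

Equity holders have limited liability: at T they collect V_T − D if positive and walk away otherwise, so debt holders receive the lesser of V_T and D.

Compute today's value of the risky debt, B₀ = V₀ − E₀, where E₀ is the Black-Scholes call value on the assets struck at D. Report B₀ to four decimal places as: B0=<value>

B0=134.1156

d₁ = [ln(V₀/D) + (r + σ²/2)T] / (σ√T)
   = [ln(331.4191/173.7643) + (0.0501 + 0.5·0.1108²)·5.1693] / (0.1108·√5.1693)
   = [0.645684 + 0.290713] / 0.251916 = 3.717100
d₂ = d₁ − σ√T = 3.717100 − 0.251916 = 3.465184
N(d₁) = 0.999899,  N(d₂) = 0.999735,  e^(−rT) = 0.771837
E₀ = V₀·N(d₁) − D·e^(−rT)·N(d₂)
   = 331.4191·0.999899 − 173.7643·0.771837·0.999735 = 197.303527
B₀ = V₀ − E₀ = 331.4191 − 197.303527 = 134.115573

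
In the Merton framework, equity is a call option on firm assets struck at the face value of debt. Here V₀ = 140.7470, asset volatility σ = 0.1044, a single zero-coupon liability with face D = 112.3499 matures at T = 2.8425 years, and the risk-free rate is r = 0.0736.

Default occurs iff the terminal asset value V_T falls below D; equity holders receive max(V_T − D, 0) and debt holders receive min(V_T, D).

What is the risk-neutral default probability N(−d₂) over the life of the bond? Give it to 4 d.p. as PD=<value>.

d₁ = [ln(V₀/D) + (r + σ²/2)T] / (σ√T)
   = [ln(140.7470/112.3499) + (0.0736 + 0.5·0.1044²)·2.8425] / (0.1044·√2.8425)
   = [0.225346 + 0.224699] / 0.176015 = 2.556847
d₂ = d₁ − σ√T = 2.556847 − 0.176015 = 2.380832
risk-neutral PD = N(−d₂) = N(-2.380832) = 0.008637

PD=0.0086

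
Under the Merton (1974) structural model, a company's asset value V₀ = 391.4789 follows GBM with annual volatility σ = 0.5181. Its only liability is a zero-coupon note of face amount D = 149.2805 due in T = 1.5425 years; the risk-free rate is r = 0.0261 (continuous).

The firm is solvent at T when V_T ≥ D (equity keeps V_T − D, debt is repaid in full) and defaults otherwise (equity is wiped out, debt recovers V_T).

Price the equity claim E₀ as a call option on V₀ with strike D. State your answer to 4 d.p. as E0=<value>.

E0=251.8283

d₁ = [ln(V₀/D) + (r + σ²/2)T] / (σ√T)
   = [ln(391.4789/149.2805) + (0.0261 + 0.5·0.5181²)·1.5425] / (0.5181·√1.5425)
   = [0.964105 + 0.247284] / 0.643467 = 1.882597
d₂ = d₁ − σ√T = 1.882597 − 0.643467 = 1.239130
N(d₁) = 0.970122,  N(d₂) = 0.892351,  e^(−rT) = 0.960540
E₀ = V₀·N(d₁) − D·e^(−rT)·N(d₂)
   = 391.4789·0.970122 − 149.2805·0.960540·0.892351 = 251.828274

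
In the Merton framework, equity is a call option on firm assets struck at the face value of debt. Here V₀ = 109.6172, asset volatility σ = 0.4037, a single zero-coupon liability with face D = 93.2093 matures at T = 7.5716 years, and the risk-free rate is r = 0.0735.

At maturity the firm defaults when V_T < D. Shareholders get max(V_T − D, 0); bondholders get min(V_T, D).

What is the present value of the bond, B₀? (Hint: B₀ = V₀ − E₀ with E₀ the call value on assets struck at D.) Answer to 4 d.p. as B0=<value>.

d₁ = [ln(V₀/D) + (r + σ²/2)T] / (σ√T)
   = [ln(109.6172/93.2093) + (0.0735 + 0.5·0.4037²)·7.5716] / (0.4037·√7.5716)
   = [0.162147 + 1.173498] / 1.110843 = 1.202371
d₂ = d₁ − σ√T = 1.202371 − 1.110843 = 0.091528
N(d₁) = 0.885390,  N(d₂) = 0.536464,  e^(−rT) = 0.573205
E₀ = V₀·N(d₁) − D·e^(−rT)·N(d₂)
   = 109.6172·0.885390 − 93.2093·0.573205·0.536464 = 68.391808
B₀ = V₀ − E₀ = 109.6172 − 68.391808 = 41.225392

B0=41.2254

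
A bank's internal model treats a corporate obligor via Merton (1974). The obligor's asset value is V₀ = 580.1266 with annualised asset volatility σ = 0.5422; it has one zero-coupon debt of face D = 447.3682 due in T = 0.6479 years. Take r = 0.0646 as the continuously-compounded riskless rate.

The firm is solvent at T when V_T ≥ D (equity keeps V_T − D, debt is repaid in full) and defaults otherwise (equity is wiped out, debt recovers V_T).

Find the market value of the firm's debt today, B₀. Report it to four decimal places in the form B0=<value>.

B0=397.8818

d₁ = [ln(V₀/D) + (r + σ²/2)T] / (σ√T)
   = [ln(580.1266/447.3682) + (0.0646 + 0.5·0.5422²)·0.6479] / (0.5422·√0.6479)
   = [0.259864 + 0.137089] / 0.436429 = 0.909550
d₂ = d₁ − σ√T = 0.909550 − 0.436429 = 0.473121
N(d₁) = 0.818470,  N(d₂) = 0.681937,  e^(−rT) = 0.959009
E₀ = V₀·N(d₁) − D·e^(−rT)·N(d₂)
   = 580.1266·0.818470 − 447.3682·0.959009·0.681937 = 182.244762
B₀ = V₀ − E₀ = 580.1266 − 182.244762 = 397.881838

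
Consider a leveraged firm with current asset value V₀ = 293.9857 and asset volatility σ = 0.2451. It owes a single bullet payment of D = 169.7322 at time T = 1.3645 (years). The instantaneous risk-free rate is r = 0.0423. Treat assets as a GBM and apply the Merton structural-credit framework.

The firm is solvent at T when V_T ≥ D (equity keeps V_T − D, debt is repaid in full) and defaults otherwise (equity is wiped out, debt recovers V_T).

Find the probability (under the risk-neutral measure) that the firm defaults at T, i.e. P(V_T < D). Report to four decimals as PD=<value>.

d₁ = [ln(V₀/D) + (r + σ²/2)T] / (σ√T)
   = [ln(293.9857/169.7322) + (0.0423 + 0.5·0.2451²)·1.3645] / (0.2451·√1.3645)
   = [0.549309 + 0.098704] / 0.286306 = 2.263360
d₂ = d₁ − σ√T = 2.263360 − 0.286306 = 1.977054
risk-neutral PD = N(−d₂) = N(-1.977054) = 0.024018

PD=0.0240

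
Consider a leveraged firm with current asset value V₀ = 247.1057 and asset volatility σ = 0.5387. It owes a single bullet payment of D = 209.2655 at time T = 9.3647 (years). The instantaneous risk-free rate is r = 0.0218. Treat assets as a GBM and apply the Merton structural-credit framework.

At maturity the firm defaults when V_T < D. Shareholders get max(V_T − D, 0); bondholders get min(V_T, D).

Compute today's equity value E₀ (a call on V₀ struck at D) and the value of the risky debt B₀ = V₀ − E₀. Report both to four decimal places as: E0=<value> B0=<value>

d₁ = [ln(V₀/D) + (r + σ²/2)T] / (σ√T)
   = [ln(247.1057/209.2655) + (0.0218 + 0.5·0.5387²)·9.3647] / (0.5387·√9.3647)
   = [0.166212 + 1.562958] / 1.648519 = 1.048923
d₂ = d₁ − σ√T = 1.048923 − 1.648519 = -0.599595
N(d₁) = 0.852893,  N(d₂) = 0.274388,  e^(−rT) = 0.815340
E₀ = V₀·N(d₁) − D·e^(−rT)·N(d₂)
   = 247.1057·0.852893 − 209.2655·0.815340·0.274388 = 163.938050
B₀ = V₀ − E₀ = 247.1057 − 163.938050 = 83.167650

E0=163.9381 B0=83.1676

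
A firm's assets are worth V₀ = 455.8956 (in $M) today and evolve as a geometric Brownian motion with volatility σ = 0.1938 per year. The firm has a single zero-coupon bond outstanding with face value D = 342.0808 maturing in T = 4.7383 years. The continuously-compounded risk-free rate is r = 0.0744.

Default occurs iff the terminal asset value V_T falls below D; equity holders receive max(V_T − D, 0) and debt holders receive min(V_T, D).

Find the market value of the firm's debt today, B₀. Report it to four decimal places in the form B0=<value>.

d₁ = [ln(V₀/D) + (r + σ²/2)T] / (σ√T)
   = [ln(455.8956/342.0808) + (0.0744 + 0.5·0.1938²)·4.7383] / (0.1938·√4.7383)
   = [0.287217 + 0.441511] / 0.421857 = 1.727430
d₂ = d₁ − σ√T = 1.727430 − 0.421857 = 1.305573
N(d₁) = 0.957955,  N(d₂) = 0.904151,  e^(−rT) = 0.702908
E₀ = V₀·N(d₁) − D·e^(−rT)·N(d₂)
   = 455.8956·0.957955 − 342.0808·0.702908·0.904151 = 219.323076
B₀ = V₀ − E₀ = 455.8956 − 219.323076 = 236.572524

B0=236.5725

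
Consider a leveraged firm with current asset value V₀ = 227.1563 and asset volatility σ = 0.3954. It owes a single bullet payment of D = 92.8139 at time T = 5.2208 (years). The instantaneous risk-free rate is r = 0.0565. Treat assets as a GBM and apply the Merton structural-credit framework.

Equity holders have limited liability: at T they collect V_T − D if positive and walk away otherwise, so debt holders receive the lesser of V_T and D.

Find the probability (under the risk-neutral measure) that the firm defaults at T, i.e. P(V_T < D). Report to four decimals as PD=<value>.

PD=0.1934

d₁ = [ln(V₀/D) + (r + σ²/2)T] / (σ√T)
   = [ln(227.1563/92.8139) + (0.0565 + 0.5·0.3954²)·5.2208] / (0.3954·√5.2208)
   = [0.895042 + 0.703088] / 0.903452 = 1.768915
d₂ = d₁ − σ√T = 1.768915 − 0.903452 = 0.865463
risk-neutral PD = N(−d₂) = N(-0.865463) = 0.193392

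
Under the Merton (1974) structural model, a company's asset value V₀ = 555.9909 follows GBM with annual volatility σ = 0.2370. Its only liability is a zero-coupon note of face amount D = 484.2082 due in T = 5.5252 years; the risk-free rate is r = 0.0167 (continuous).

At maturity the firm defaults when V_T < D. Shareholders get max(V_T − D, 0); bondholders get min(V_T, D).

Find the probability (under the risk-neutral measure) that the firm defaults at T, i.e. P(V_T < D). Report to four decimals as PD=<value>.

d₁ = [ln(V₀/D) + (r + σ²/2)T] / (σ√T)
   = [ln(555.9909/484.2082) + (0.0167 + 0.5·0.2370²)·5.5252] / (0.2370·√5.5252)
   = [0.138237 + 0.247443] / 0.557086 = 0.692317
d₂ = d₁ − σ√T = 0.692317 − 0.557086 = 0.135231
risk-neutral PD = N(−d₂) = N(-0.135231) = 0.446215

PD=0.4462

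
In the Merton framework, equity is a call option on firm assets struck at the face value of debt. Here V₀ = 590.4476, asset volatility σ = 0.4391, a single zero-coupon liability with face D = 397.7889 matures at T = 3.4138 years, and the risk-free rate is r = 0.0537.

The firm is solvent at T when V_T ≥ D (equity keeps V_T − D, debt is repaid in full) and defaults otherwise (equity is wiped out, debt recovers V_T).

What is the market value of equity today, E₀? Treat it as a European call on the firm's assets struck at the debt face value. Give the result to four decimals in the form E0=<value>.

E0=307.1639

d₁ = [ln(V₀/D) + (r + σ²/2)T] / (σ√T)
   = [ln(590.4476/397.7889) + (0.0537 + 0.5·0.4391²)·3.4138] / (0.4391·√3.4138)
   = [0.394959 + 0.512426] / 0.811302 = 1.118432
d₂ = d₁ − σ√T = 1.118432 − 0.811302 = 0.307130
N(d₁) = 0.868309,  N(d₂) = 0.620628,  e^(−rT) = 0.832501
E₀ = V₀·N(d₁) − D·e^(−rT)·N(d₂)
   = 590.4476·0.868309 − 397.7889·0.832501·0.620628 = 307.163947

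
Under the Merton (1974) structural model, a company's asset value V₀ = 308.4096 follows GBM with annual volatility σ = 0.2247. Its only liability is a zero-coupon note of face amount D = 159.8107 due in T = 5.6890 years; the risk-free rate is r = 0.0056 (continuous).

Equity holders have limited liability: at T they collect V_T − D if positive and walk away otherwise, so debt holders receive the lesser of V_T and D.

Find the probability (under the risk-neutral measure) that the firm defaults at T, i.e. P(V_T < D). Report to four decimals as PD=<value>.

PD=0.1543

d₁ = [ln(V₀/D) + (r + σ²/2)T] / (σ√T)
   = [ln(308.4096/159.8107) + (0.0056 + 0.5·0.2247²)·5.6890] / (0.2247·√5.6890)
   = [0.657439 + 0.175477] / 0.535946 = 1.554105
d₂ = d₁ − σ√T = 1.554105 − 0.535946 = 1.018159
risk-neutral PD = N(−d₂) = N(-1.018159) = 0.154301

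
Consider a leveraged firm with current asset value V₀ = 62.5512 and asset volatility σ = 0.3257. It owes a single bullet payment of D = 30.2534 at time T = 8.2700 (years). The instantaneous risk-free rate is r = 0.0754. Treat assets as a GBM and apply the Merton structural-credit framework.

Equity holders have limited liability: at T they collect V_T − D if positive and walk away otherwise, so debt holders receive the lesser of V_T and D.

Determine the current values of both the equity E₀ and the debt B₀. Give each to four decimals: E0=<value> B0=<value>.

E0=47.2576 B0=15.2936

d₁ = [ln(V₀/D) + (r + σ²/2)T] / (σ√T)
   = [ln(62.5512/30.2534) + (0.0754 + 0.5·0.3257²)·8.2700] / (0.3257·√8.2700)
   = [0.726377 + 1.062201] / 0.936635 = 1.909578
d₂ = d₁ − σ√T = 1.909578 − 0.936635 = 0.972942
N(d₁) = 0.971906,  N(d₂) = 0.834709,  e^(−rT) = 0.536034
E₀ = V₀·N(d₁) − D·e^(−rT)·N(d₂)
   = 62.5512·0.971906 − 30.2534·0.536034·0.834709 = 47.257551
B₀ = V₀ − E₀ = 62.5512 − 47.257551 = 15.293649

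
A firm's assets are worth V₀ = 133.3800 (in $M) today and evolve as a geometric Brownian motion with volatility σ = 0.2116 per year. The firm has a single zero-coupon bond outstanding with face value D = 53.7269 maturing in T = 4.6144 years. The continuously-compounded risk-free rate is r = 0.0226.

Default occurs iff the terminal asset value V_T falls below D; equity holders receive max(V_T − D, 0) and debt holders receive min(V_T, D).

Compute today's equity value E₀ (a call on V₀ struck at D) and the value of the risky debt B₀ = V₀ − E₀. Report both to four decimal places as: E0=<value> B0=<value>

d₁ = [ln(V₀/D) + (r + σ²/2)T] / (σ√T)
   = [ln(133.3800/53.7269) + (0.0226 + 0.5·0.2116²)·4.6144] / (0.2116·√4.6144)
   = [0.909288 + 0.207589] / 0.454541 = 2.457154
d₂ = d₁ − σ√T = 2.457154 − 0.454541 = 2.002613
N(d₁) = 0.992998,  N(d₂) = 0.977391,  e^(−rT) = 0.900968
E₀ = V₀·N(d₁) − D·e^(−rT)·N(d₂)
   = 133.3800·0.992998 − 53.7269·0.900968·0.977391 = 85.134271
B₀ = V₀ − E₀ = 133.3800 − 85.134271 = 48.245729

E0=85.1343 B0=48.2457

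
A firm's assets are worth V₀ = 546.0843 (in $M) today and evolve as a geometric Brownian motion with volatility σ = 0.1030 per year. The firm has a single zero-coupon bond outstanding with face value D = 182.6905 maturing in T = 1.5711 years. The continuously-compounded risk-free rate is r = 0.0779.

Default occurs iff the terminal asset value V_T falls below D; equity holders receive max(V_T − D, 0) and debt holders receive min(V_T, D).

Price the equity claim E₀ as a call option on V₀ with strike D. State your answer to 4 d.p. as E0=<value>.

E0=384.4389

d₁ = [ln(V₀/D) + (r + σ²/2)T] / (σ√T)
   = [ln(546.0843/182.6905) + (0.0779 + 0.5·0.1030²)·1.5711] / (0.1030·√1.5711)
   = [1.094980 + 0.130723] / 0.129104 = 9.493928
d₂ = d₁ − σ√T = 9.493928 − 0.129104 = 9.364824
N(d₁) = 1.000000,  N(d₂) = 1.000000,  e^(−rT) = 0.884804
E₀ = V₀·N(d₁) − D·e^(−rT)·N(d₂)
   = 546.0843·1.000000 − 182.6905·0.884804·1.000000 = 384.438944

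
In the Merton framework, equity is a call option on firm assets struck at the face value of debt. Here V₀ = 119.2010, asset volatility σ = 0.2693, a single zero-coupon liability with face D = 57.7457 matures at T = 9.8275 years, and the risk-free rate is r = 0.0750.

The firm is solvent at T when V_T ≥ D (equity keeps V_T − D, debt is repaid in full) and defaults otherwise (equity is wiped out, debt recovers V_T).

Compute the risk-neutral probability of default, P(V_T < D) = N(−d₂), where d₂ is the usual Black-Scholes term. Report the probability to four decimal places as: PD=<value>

PD=0.0952

d₁ = [ln(V₀/D) + (r + σ²/2)T] / (σ√T)
   = [ln(119.2010/57.7457) + (0.0750 + 0.5·0.2693²)·9.8275] / (0.2693·√9.8275)
   = [0.724762 + 1.093420] / 0.844224 = 2.153672
d₂ = d₁ − σ√T = 2.153672 − 0.844224 = 1.309447
risk-neutral PD = N(−d₂) = N(-1.309447) = 0.095191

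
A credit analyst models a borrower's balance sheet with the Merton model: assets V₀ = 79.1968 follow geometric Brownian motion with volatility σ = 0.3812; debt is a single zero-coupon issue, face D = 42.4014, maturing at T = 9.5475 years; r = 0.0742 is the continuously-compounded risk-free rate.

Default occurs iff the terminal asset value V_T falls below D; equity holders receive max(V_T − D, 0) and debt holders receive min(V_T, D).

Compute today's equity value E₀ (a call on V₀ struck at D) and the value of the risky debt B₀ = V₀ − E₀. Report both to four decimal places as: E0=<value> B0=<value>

E0=61.0702 B0=18.1266

d₁ = [ln(V₀/D) + (r + σ²/2)T] / (σ√T)
   = [ln(79.1968/42.4014) + (0.0742 + 0.5·0.3812²)·9.5475] / (0.3812·√9.5475)
   = [0.624755 + 1.402115] / 1.177871 = 1.720790
d₂ = d₁ − σ√T = 1.720790 − 1.177871 = 0.542919
N(d₁) = 0.957356,  N(d₂) = 0.706407,  e^(−rT) = 0.492419
E₀ = V₀·N(d₁) − D·e^(−rT)·N(d₂)
   = 79.1968·0.957356 − 42.4014·0.492419·0.706407 = 61.070226
B₀ = V₀ − E₀ = 79.1968 − 61.070226 = 18.126574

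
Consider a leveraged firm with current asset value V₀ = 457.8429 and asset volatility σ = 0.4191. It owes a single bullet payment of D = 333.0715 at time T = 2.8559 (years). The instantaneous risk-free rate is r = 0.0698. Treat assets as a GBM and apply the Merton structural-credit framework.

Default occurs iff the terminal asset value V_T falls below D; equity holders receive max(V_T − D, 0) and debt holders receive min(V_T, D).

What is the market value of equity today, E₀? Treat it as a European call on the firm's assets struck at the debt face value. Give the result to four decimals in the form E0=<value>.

E0=217.7197

d₁ = [ln(V₀/D) + (r + σ²/2)T] / (σ√T)
   = [ln(457.8429/333.0715) + (0.0698 + 0.5·0.4191²)·2.8559] / (0.4191·√2.8559)
   = [0.318169 + 0.450154] / 0.708254 = 1.084812
d₂ = d₁ − σ√T = 1.084812 − 0.708254 = 0.376558
N(d₁) = 0.860998,  N(d₂) = 0.646749,  e^(−rT) = 0.819270
E₀ = V₀·N(d₁) − D·e^(−rT)·N(d₂)
   = 457.8429·0.860998 − 333.0715·0.819270·0.646749 = 217.719737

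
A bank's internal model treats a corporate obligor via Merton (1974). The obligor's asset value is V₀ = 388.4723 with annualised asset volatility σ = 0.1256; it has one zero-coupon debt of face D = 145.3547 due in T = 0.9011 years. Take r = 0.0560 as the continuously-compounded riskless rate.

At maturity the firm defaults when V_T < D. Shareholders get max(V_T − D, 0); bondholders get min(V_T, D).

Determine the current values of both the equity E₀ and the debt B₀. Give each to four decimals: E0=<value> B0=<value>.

E0=250.2704 B0=138.2019

d₁ = [ln(V₀/D) + (r + σ²/2)T] / (σ√T)
   = [ln(388.4723/145.3547) + (0.0560 + 0.5·0.1256²)·0.9011] / (0.1256·√0.9011)
   = [0.983045 + 0.057569] / 0.119227 = 8.727977
d₂ = d₁ − σ√T = 8.727977 − 0.119227 = 8.608749
N(d₁) = 1.000000,  N(d₂) = 1.000000,  e^(−rT) = 0.950790
E₀ = V₀·N(d₁) − D·e^(−rT)·N(d₂)
   = 388.4723·1.000000 − 145.3547·0.950790·1.000000 = 250.270441
B₀ = V₀ − E₀ = 388.4723 − 250.270441 = 138.201859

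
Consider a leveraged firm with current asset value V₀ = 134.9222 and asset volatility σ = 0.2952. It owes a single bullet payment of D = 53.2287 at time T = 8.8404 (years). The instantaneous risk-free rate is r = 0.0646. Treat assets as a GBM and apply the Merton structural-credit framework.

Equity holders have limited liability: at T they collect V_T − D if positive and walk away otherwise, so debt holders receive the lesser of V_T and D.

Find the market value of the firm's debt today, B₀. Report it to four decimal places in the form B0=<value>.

B0=29.1420

d₁ = [ln(V₀/D) + (r + σ²/2)T] / (σ√T)
   = [ln(134.9222/53.2287) + (0.0646 + 0.5·0.2952²)·8.8404] / (0.2952·√8.8404)
   = [0.930101 + 0.956280] / 0.877713 = 2.149200
d₂ = d₁ − σ√T = 2.149200 − 0.877713 = 1.271488
N(d₁) = 0.984191,  N(d₂) = 0.898222,  e^(−rT) = 0.564909
E₀ = V₀·N(d₁) − D·e^(−rT)·N(d₂)
   = 134.9222·0.984191 − 53.2287·0.564909·0.898222 = 105.780175
B₀ = V₀ − E₀ = 134.9222 − 105.780175 = 29.142025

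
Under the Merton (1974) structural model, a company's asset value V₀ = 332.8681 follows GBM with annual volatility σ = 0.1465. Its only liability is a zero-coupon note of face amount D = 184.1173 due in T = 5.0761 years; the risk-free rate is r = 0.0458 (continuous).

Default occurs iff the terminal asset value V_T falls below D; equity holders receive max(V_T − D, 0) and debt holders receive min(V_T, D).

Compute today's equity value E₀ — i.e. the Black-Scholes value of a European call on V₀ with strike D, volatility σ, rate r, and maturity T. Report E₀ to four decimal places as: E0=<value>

d₁ = [ln(V₀/D) + (r + σ²/2)T] / (σ√T)
   = [ln(332.8681/184.1173) + (0.0458 + 0.5·0.1465²)·5.0761] / (0.1465·√5.0761)
   = [0.592173 + 0.286958] / 0.330067 = 2.663489
d₂ = d₁ − σ√T = 2.663489 − 0.330067 = 2.333421
N(d₁) = 0.996133,  N(d₂) = 0.990187,  e^(−rT) = 0.792561
E₀ = V₀·N(d₁) − D·e^(−rT)·N(d₂)
   = 332.8681·0.996133 − 184.1173·0.792561·0.990187 = 187.088687

E0=187.0887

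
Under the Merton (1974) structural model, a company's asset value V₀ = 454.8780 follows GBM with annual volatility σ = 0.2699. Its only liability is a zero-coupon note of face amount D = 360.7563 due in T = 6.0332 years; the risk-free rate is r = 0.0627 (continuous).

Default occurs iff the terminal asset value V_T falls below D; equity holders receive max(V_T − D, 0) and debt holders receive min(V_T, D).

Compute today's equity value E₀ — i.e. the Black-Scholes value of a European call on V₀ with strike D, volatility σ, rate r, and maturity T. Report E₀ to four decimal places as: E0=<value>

E0=228.5354

d₁ = [ln(V₀/D) + (r + σ²/2)T] / (σ√T)
   = [ln(454.8780/360.7563) + (0.0627 + 0.5·0.2699²)·6.0332] / (0.2699·√6.0332)
   = [0.231827 + 0.598029] / 0.662944 = 1.251773
d₂ = d₁ − σ√T = 1.251773 − 0.662944 = 0.588830
N(d₁) = 0.894674,  N(d₂) = 0.722012,  e^(−rT) = 0.685038
E₀ = V₀·N(d₁) − D·e^(−rT)·N(d₂)
   = 454.8780·0.894674 − 360.7563·0.685038·0.722012 = 228.535385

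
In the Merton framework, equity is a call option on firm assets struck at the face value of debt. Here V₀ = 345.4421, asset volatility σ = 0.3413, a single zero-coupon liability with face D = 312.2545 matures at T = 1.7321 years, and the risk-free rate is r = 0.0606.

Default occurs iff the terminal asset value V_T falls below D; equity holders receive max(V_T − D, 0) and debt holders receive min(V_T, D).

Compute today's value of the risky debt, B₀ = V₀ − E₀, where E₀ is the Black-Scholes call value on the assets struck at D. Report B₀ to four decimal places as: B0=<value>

B0=251.9868

d₁ = [ln(V₀/D) + (r + σ²/2)T] / (σ√T)
   = [ln(345.4421/312.2545) + (0.0606 + 0.5·0.3413²)·1.7321] / (0.3413·√1.7321)
   = [0.101006 + 0.205848] / 0.449182 = 0.683139
d₂ = d₁ − σ√T = 0.683139 − 0.449182 = 0.233957
N(d₁) = 0.752741,  N(d₂) = 0.592491,  e^(−rT) = 0.900356
E₀ = V₀·N(d₁) − D·e^(−rT)·N(d₂)
   = 345.4421·0.752741 − 312.2545·0.900356·0.592491 = 93.455347
B₀ = V₀ − E₀ = 345.4421 − 93.455347 = 251.986753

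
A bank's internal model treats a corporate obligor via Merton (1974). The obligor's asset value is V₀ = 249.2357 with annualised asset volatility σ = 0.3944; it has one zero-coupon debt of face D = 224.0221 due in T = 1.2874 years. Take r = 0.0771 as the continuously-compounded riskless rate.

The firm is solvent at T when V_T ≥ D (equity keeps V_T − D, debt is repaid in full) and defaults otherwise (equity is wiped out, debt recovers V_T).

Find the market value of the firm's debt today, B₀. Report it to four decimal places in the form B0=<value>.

d₁ = [ln(V₀/D) + (r + σ²/2)T] / (σ√T)
   = [ln(249.2357/224.0221) + (0.0771 + 0.5·0.3944²)·1.2874] / (0.3944·√1.2874)
   = [0.106654 + 0.199387] / 0.447501 = 0.683890
d₂ = d₁ − σ√T = 0.683890 − 0.447501 = 0.236390
N(d₁) = 0.752978,  N(d₂) = 0.593435,  e^(−rT) = 0.905509
E₀ = V₀·N(d₁) − D·e^(−rT)·N(d₂)
   = 249.2357·0.752978 − 224.0221·0.905509·0.593435 = 67.288354
B₀ = V₀ − E₀ = 249.2357 − 67.288354 = 181.947346

B0=181.9473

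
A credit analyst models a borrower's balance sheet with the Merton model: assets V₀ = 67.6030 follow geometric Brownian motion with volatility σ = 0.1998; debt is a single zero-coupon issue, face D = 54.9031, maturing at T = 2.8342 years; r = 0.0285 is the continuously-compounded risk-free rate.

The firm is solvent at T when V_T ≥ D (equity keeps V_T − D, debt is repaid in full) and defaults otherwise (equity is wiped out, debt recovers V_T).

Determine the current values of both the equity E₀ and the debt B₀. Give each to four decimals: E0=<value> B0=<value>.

d₁ = [ln(V₀/D) + (r + σ²/2)T] / (σ√T)
   = [ln(67.6030/54.9031) + (0.0285 + 0.5·0.1998²)·2.8342] / (0.1998·√2.8342)
   = [0.208083 + 0.137345] / 0.336365 = 1.026944
d₂ = d₁ − σ√T = 1.026944 − 0.336365 = 0.690579
N(d₁) = 0.847777,  N(d₂) = 0.755085,  e^(−rT) = 0.922401
E₀ = V₀·N(d₁) − D·e^(−rT)·N(d₂)
   = 67.6030·0.847777 − 54.9031·0.922401·0.755085 = 19.072699
B₀ = V₀ − E₀ = 67.6030 − 19.072699 = 48.530301

E0=19.0727 B0=48.5303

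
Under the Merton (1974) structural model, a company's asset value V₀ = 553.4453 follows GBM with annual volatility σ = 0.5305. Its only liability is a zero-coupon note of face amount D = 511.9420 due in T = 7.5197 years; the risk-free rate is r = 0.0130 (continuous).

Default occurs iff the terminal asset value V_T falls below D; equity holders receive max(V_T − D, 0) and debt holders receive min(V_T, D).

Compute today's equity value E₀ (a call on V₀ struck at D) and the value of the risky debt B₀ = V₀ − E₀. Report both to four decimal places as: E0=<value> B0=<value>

d₁ = [ln(V₀/D) + (r + σ²/2)T] / (σ√T)
   = [ln(553.4453/511.9420) + (0.0130 + 0.5·0.5305²)·7.5197] / (0.5305·√7.5197)
   = [0.077952 + 1.155892] / 1.454741 = 0.848153
d₂ = d₁ − σ√T = 0.848153 − 1.454741 = -0.606588
N(d₁) = 0.801824,  N(d₂) = 0.272062,  e^(−rT) = 0.906870
E₀ = V₀·N(d₁) − D·e^(−rT)·N(d₂)
   = 553.4453·0.801824 − 511.9420·0.906870·0.272062 = 317.456579
B₀ = V₀ − E₀ = 553.4453 − 317.456579 = 235.988721

E0=317.4566 B0=235.9887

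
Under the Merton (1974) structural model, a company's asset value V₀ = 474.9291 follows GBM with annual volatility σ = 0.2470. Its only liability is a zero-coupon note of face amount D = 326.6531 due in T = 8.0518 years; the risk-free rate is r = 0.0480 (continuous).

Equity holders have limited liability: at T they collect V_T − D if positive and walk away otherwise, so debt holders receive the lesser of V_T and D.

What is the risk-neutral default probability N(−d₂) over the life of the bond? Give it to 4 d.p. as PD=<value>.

PD=0.2312

d₁ = [ln(V₀/D) + (r + σ²/2)T] / (σ√T)
   = [ln(474.9291/326.6531) + (0.0480 + 0.5·0.2470²)·8.0518] / (0.2470·√8.0518)
   = [0.374267 + 0.632103] / 0.700880 = 1.435866
d₂ = d₁ − σ√T = 1.435866 − 0.700880 = 0.734986
risk-neutral PD = N(−d₂) = N(-0.734986) = 0.231174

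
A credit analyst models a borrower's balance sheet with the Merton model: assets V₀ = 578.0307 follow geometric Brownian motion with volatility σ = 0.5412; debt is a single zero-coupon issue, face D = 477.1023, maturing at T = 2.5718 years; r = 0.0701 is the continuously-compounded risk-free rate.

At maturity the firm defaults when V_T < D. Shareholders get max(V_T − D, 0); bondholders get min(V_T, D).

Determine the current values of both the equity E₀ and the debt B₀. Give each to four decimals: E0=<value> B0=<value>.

E0=267.4357 B0=310.5950

d₁ = [ln(V₀/D) + (r + σ²/2)T] / (σ√T)
   = [ln(578.0307/477.1023) + (0.0701 + 0.5·0.5412²)·2.5718] / (0.5412·√2.5718)
   = [0.191896 + 0.556920] / 0.867913 = 0.862777
d₂ = d₁ − σ√T = 0.862777 − 0.867913 = -0.005136
N(d₁) = 0.805870,  N(d₂) = 0.497951,  e^(−rT) = 0.835034
E₀ = V₀·N(d₁) − D·e^(−rT)·N(d₂)
   = 578.0307·0.805870 − 477.1023·0.835034·0.497951 = 267.435681
B₀ = V₀ − E₀ = 578.0307 − 267.435681 = 310.595019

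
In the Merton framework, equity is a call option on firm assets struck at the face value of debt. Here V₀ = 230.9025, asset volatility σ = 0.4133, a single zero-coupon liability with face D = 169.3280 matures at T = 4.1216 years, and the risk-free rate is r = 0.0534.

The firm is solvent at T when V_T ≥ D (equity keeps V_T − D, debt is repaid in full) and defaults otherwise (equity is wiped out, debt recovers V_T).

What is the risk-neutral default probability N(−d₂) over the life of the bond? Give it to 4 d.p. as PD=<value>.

PD=0.4159

d₁ = [ln(V₀/D) + (r + σ²/2)T] / (σ√T)
   = [ln(230.9025/169.3280) + (0.0534 + 0.5·0.4133²)·4.1216] / (0.4133·√4.1216)
   = [0.310158 + 0.572113] / 0.839070 = 1.051486
d₂ = d₁ − σ√T = 1.051486 − 0.839070 = 0.212416
risk-neutral PD = N(−d₂) = N(-0.212416) = 0.415891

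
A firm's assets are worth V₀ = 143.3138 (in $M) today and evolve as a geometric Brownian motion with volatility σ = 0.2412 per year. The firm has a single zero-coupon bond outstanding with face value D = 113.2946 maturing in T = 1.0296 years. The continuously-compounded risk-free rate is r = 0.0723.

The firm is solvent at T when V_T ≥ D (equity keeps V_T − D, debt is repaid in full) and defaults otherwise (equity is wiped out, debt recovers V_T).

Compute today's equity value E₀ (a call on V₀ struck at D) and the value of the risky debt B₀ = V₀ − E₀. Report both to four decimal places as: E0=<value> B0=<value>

E0=39.6135 B0=103.7003

d₁ = [ln(V₀/D) + (r + σ²/2)T] / (σ√T)
   = [ln(143.3138/113.2946) + (0.0723 + 0.5·0.2412²)·1.0296] / (0.2412·√1.0296)
   = [0.235045 + 0.104390] / 0.244744 = 1.386899
d₂ = d₁ − σ√T = 1.386899 − 0.244744 = 1.142156
N(d₁) = 0.917264,  N(d₂) = 0.873305,  e^(−rT) = 0.928263
E₀ = V₀·N(d₁) − D·e^(−rT)·N(d₂)
   = 143.3138·0.917264 − 113.2946·0.928263·0.873305 = 39.613484
B₀ = V₀ − E₀ = 143.3138 − 39.613484 = 103.700316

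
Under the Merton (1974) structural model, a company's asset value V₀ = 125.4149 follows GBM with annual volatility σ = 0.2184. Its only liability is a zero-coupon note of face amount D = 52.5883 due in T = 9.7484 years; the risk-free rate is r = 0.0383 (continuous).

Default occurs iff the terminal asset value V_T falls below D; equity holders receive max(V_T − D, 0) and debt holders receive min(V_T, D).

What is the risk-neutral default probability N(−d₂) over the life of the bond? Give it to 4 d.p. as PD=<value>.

PD=0.0693

d₁ = [ln(V₀/D) + (r + σ²/2)T] / (σ√T)
   = [ln(125.4149/52.5883) + (0.0383 + 0.5·0.2184²)·9.7484] / (0.2184·√9.7484)
   = [0.869134 + 0.605856] / 0.681898 = 2.163066
d₂ = d₁ − σ√T = 2.163066 − 0.681898 = 1.481168
risk-neutral PD = N(−d₂) = N(-1.481168) = 0.069281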